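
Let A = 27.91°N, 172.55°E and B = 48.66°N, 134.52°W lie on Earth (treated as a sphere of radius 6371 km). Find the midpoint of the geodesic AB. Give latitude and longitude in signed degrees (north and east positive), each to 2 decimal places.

Central angle δ = 0.7908 rad. Interpolating on the sphere with fraction f = 0.5:
P = [sin((1−f)δ)·A + sin(fδ)·B] / sin δ = 0.5418·A + 0.5418·B in Cartesian coordinates,
giving P = (-0.7257, -0.1931, 0.6604), i.e. latitude 41.33°, longitude -165.10°.

41.33°, -165.10°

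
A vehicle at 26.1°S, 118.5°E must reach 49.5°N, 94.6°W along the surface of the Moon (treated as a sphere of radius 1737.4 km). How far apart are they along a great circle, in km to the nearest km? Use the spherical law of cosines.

With latitudes φ₁ = -26.100°, φ₂ = 49.500° and longitude difference Δλ = 146.900°:
cos c = sin φ₁ sin φ₂ + cos φ₁ cos φ₂ cos Δλ = (-0.4399)(0.7604) + (0.8980)(0.6494)(-0.8377) = -0.82311,
so c = arccos(-0.82311) = 2.53766 rad.
Distance = R·c = 1737.4 × 2.5377 ≈ 4409 km.

4409 km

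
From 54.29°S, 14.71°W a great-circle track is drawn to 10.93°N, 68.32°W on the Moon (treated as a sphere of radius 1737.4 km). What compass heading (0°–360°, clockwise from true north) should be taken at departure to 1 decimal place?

306.4°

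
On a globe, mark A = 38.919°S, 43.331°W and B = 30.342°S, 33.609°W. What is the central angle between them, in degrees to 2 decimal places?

11.71°

In radians: φ₁ = -0.6793, φ₂ = -0.5296, Δλ = 9.722° = 0.1697 rad.
Haversine: a = sin²(Δφ/2) + cos φ₁ cos φ₂ sin²(Δλ/2) = 0.0056 + (0.7780)(0.8630)(0.0072) = 0.01041.
Central angle c = 2·arcsin(√a) = 0.20445 rad.
So the angular separation is 11.71°.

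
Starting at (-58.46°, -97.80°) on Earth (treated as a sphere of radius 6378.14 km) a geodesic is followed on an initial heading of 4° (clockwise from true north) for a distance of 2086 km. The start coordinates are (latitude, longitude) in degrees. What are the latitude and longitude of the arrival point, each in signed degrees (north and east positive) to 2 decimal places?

-39.75°, -96.13°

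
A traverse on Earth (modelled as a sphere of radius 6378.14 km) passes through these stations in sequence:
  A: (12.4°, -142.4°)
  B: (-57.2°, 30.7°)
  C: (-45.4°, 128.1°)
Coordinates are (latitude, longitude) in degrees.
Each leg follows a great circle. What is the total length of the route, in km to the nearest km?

Leg A→B: central angle 2.3543 rad, distance 15015.8 km.
Leg B→C: central angle 0.9890 rad, distance 6308.1 km.
Total: 15015.8 + 6308.1 ≈ 21324 km.

21324 km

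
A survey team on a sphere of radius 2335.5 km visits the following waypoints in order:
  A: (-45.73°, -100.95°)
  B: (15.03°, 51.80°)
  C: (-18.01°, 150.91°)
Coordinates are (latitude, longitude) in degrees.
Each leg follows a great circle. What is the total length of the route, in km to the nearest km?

9977 km

Leg A→B: central angle 2.4735 rad, distance 5777.0 km.
Leg B→C: central angle 1.7984 rad, distance 4200.1 km.
Total: 5777.0 + 4200.1 ≈ 9977 km.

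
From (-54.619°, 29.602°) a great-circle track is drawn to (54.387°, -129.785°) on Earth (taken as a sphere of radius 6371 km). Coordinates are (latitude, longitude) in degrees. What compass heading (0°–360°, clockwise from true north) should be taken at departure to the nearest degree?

Δλ = -159.387° = -2.7818 rad.
y = sin Δλ · cos φ₂ = (-0.3521)(0.5823) = -0.2050
x = cos φ₁ sin φ₂ − sin φ₁ cos φ₂ cos Δλ = (0.5790)(0.8130) − (-0.8153)(0.5823)(-0.9360) = 0.0263
θ = atan2(y, x) = -82.68°; adding 360° gives 277°.

277°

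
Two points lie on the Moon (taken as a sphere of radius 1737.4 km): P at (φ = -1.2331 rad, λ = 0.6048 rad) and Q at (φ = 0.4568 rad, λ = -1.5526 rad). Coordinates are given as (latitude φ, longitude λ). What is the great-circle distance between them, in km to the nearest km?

In radians: φ₁ = -1.2331, φ₂ = 0.4568, Δλ = -123.610° = -2.1574 rad.
cos c = sin φ₁ sin φ₂ + cos φ₁ cos φ₂ cos Δλ = (-0.9435)(0.4411) + (0.3313)(0.8975)(-0.5535) = -0.58076,
so c = arccos(-0.58076) = 2.19045 rad.
Distance = R·c = 1737.4 × 2.1905 ≈ 3806 km.

3806 km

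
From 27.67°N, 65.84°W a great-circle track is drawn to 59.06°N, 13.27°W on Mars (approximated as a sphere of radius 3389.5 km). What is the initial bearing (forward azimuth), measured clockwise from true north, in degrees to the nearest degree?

34°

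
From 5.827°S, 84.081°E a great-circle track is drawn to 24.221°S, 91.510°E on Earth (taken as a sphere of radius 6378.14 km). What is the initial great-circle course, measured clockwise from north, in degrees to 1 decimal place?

159.6°

Δλ = 7.429° = 0.1297 rad.
y = sin Δλ · cos φ₂ = (0.1293)(0.9120) = 0.1179
x = cos φ₁ sin φ₂ − sin φ₁ cos φ₂ cos Δλ = (0.9948)(-0.4103) − (-0.1015)(0.9120)(0.9916) = -0.3163
θ = atan2(y, x) = 159.56°, so the bearing is 159.6°.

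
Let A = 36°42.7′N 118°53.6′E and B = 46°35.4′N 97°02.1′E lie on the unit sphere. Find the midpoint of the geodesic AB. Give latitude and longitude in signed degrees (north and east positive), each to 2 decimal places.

The central angle between A and B is δ = 0.3315 rad.
With f = 0.5, the slerp weights are sin((1−f)δ)/sin δ = 0.5069 and sin(fδ)/sin δ = 0.5069.
Weighted sum of the unit vectors: (0.5069)·(-0.3873,0.7019,0.5978) + (0.5069)·(-0.0842,0.6820,0.7265) = (-0.2390, 0.7016, 0.6713).
Converting back: φ = atan2(z, √(x²+y²)) = 42.17°, λ = atan2(y, x) = 108.81°.

42.17°, 108.81°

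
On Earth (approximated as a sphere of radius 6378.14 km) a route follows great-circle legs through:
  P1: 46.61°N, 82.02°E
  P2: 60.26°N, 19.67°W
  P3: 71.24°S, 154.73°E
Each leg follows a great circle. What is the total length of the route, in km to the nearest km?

25003 km

Leg P1→P2: central angle 0.9741 rad, distance 6212.8 km.
Leg P2→P3: central angle 2.9460 rad, distance 18790.0 km.
Total: 6212.8 + 18790.0 ≈ 25003 km.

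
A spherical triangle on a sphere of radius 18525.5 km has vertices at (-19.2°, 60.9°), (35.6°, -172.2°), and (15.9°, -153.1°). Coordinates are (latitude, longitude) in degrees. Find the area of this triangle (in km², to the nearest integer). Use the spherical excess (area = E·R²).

Side lengths (central angles): a = 0.4546, b = 2.5738, c = 2.2817 rad; semiperimeter s = 2.6550.
By l'Huilier's theorem, tan(E/4) = √[tan(s/2) tan((s−a)/2) tan((s−b)/2) tan((s−c)/2)], giving spherical excess E = 0.9672 rad.
Area = E·R² = 0.9672 × (18525.5)² ≈ 331926372 km².

331926372 km²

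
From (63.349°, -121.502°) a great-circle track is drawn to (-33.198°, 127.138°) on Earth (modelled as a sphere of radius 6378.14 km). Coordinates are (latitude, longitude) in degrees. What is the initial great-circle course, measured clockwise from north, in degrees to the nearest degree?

With φ₁ = 1.1056, φ₂ = -0.5794, Δλ = -1.9436 rad, the forward-azimuth formula gives
θ = atan2( sin Δλ cos φ₂ , cos φ₁ sin φ₂ − sin φ₁ cos φ₂ cos Δλ ) = atan2(-0.7793, 0.0268) = -88.03°.
Adding 360° brings this into [0°, 360°): 272°.

272°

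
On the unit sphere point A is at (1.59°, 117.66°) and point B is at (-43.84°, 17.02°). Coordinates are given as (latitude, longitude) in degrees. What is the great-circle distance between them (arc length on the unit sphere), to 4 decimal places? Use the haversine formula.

1.7237

With latitudes φ₁ = 1.590°, φ₂ = -43.840° and longitude difference Δλ = -100.640°:
Haversine: a = sin²(Δφ/2) + cos φ₁ cos φ₂ sin²(Δλ/2) = 0.1491 + (0.9996)(0.7213)(0.5923) = 0.57617.
Central angle c = 2·arcsin(√a) = 1.72373 rad.
On the unit sphere the arc length equals the central angle: 1.7237.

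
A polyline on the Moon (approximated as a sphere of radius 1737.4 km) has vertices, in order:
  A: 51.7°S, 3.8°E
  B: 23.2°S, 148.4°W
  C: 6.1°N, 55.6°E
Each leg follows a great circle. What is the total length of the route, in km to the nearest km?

7656 km

Leg A→B: central angle 1.7668 rad, distance 3069.6 km.
Leg B→C: central angle 2.6399 rad, distance 4586.6 km.
Total: 3069.6 + 4586.6 ≈ 7656 km.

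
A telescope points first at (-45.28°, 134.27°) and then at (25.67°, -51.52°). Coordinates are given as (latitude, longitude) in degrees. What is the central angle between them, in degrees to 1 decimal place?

With latitudes φ₁ = -45.280°, φ₂ = 25.670° and longitude difference Δλ = 174.210°:
Haversine: a = sin²(Δφ/2) + cos φ₁ cos φ₂ sin²(Δλ/2) = 0.3368 + (0.7036)(0.9013)(0.9974) = 0.96938.
Central angle c = 2·arcsin(√a) = 2.78982 rad.
So the angular separation is 159.8°.

159.8°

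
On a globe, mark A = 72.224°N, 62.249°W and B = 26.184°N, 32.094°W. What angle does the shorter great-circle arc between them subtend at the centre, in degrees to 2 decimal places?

Let φ₁ = 1.2605 rad, φ₂ = 0.4570 rad, and Δλ = 0.5263 rad.
cos c = sin φ₁ sin φ₂ + cos φ₁ cos φ₂ cos Δλ = (0.9523)(0.4413) + (0.3053)(0.8974)(0.8647) = 0.65708,
so c = arccos(0.65708) = 0.85386 rad.
So the angular separation is 48.92°.

48.92°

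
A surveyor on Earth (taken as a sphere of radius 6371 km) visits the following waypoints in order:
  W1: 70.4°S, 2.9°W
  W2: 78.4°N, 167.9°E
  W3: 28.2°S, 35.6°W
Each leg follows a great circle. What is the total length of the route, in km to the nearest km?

Leg W1→W2: central angle 2.9959 rad, distance 19086.7 km.
Leg W2→W3: central angle 2.2465 rad, distance 14312.2 km.
Total: 19086.7 + 14312.2 ≈ 33399 km.

33399 km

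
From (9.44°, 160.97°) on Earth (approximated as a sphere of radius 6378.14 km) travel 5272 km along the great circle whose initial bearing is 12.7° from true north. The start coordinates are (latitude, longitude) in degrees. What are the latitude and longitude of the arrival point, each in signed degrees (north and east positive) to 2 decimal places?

54.99°, 177.34°

Angular distance δ = d/R = 5272/6378.14 = 0.82657 rad; initial bearing θ = 0.2217 rad.
sin φ₂ = sin φ₁ cos δ + cos φ₁ sin δ cos θ = (0.1640)(0.6774) + (0.9865)(0.7356)(0.9755) = 0.8190, so φ₂ = 54.99°.
Δλ = atan2(sin θ sin δ cos φ₁, cos δ − sin φ₁ sin φ₂) = atan2(0.1595, 0.5431) = 16.371°.
λ₂ = 160.970° + 16.371° = 177.34°.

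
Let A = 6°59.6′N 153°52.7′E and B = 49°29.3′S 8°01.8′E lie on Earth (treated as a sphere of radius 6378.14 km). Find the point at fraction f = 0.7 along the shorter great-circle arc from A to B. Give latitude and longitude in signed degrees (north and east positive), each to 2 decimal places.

The central angle between A and B is δ = 2.2474 rad.
With f = 0.7, the slerp weights are sin((1−f)δ)/sin δ = 0.8007 and sin(fδ)/sin δ = 1.2825.
Weighted sum of the unit vectors: (0.8007)·(-0.8912,0.4370,0.1218) + (1.2825)·(0.6432,0.0907,-0.7603) = (0.1114, 0.4663, -0.8776).
Converting back: φ = atan2(z, √(x²+y²)) = -61.35°, λ = atan2(y, x) = 76.56°.

-61.35°, 76.56°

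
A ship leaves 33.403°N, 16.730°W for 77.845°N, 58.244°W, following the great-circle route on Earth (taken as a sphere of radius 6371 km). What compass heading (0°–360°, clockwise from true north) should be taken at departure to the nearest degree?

349°

With φ₁ = 0.5830, φ₂ = 1.3587, Δλ = -0.7246 rad, the forward-azimuth formula gives
θ = atan2( sin Δλ cos φ₂ , cos φ₁ sin φ₂ − sin φ₁ cos φ₂ cos Δλ ) = atan2(-0.1396, 0.7293) = -10.83°.
Adding 360° brings this into [0°, 360°): 349°.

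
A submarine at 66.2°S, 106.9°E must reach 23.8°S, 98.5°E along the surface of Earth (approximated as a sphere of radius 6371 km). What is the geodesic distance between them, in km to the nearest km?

In radians: φ₁ = -1.1554, φ₂ = -0.4154, Δλ = -8.400° = -0.1466 rad.
Haversine: a = sin²(Δφ/2) + cos φ₁ cos φ₂ sin²(Δλ/2) = 0.1308 + (0.4035)(0.9150)(0.0054) = 0.13275.
Central angle c = 2·arcsin(√a) = 0.74588 rad.
Distance = R·c = 6371 × 0.7459 ≈ 4752 km.

4752 km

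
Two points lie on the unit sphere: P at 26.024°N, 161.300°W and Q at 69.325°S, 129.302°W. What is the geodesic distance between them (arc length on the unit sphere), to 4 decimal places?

Let φ₁ = 0.4542 rad, φ₂ = -1.2099 rad, and Δλ = 0.5585 rad.
cos c = sin φ₁ sin φ₂ + cos φ₁ cos φ₂ cos Δλ = (0.4387)(-0.9356) + (0.8986)(0.3531)(0.8481) = -0.14143,
so c = arccos(-0.14143) = 1.71270 rad.
On the unit sphere the arc length equals the central angle: 1.7127.

1.7127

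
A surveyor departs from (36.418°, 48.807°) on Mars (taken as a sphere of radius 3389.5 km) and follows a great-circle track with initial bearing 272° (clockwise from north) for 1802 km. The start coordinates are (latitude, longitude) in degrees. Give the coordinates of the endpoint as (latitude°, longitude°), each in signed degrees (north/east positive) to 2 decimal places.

31.73°, 12.24°

Angular distance δ = d/R = 1802/3389.5 = 0.53164 rad; initial bearing θ = 4.7473 rad.
sin φ₂ = sin φ₁ cos δ + cos φ₁ sin δ cos θ = (0.5937)(0.8620) + (0.8047)(0.5069)(0.0349) = 0.5260, so φ₂ = 31.73°.
Δλ = atan2(sin θ sin δ cos φ₁, cos δ − sin φ₁ sin φ₂) = atan2(-0.4077, 0.5497) = -36.562°.
λ₂ = 48.807° − 36.562° = 12.24°.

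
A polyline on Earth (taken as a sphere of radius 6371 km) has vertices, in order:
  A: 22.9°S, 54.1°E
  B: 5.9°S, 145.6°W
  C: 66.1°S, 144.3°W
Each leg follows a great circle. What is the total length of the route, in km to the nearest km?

22857 km

Leg A→B: central angle 2.5369 rad, distance 16162.6 km.
Leg B→C: central angle 1.0508 rad, distance 6694.7 km.
Total: 16162.6 + 6694.7 ≈ 22857 km.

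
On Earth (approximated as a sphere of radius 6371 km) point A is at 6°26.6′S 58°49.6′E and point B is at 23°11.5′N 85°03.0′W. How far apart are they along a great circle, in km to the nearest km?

With latitudes φ₁ = -6.443°, φ₂ = 23.192° and longitude difference Δλ = -143.877°:
cos c = sin φ₁ sin φ₂ + cos φ₁ cos φ₂ cos Δλ = (-0.1122)(0.3938) + (0.9937)(0.9192)(-0.8077) = -0.78198,
so c = arccos(-0.78198) = 2.46863 rad.
Distance = R·c = 6371 × 2.4686 ≈ 15728 km.

15728 km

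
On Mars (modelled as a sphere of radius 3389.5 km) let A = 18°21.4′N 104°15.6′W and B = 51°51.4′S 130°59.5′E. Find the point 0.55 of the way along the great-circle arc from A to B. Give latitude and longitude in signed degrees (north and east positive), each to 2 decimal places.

-35.47°, -149.95°

The central angle between A and B is δ = 2.1917 rad.
With f = 0.55, the slerp weights are sin((1−f)δ)/sin δ = 1.0254 and sin(fδ)/sin δ = 1.1484.
Weighted sum of the unit vectors: (1.0254)·(-0.2338,-0.9199,0.3149) + (1.1484)·(-0.4051,0.4662,-0.7865) = (-0.7050, -0.4079, -0.5802).
Converting back: φ = atan2(z, √(x²+y²)) = -35.47°, λ = atan2(y, x) = -149.95°.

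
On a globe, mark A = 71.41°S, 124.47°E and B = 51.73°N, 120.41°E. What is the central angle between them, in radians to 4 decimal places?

With latitudes φ₁ = -71.410°, φ₂ = 51.730° and longitude difference Δλ = -4.060°:
cos c = sin φ₁ sin φ₂ + cos φ₁ cos φ₂ cos Δλ = (-0.9478)(0.7851) + (0.3188)(0.6194)(0.9975) = -0.54718,
so c = arccos(-0.54718) = 2.14979 rad.
So the angular separation is 2.1498 rad.

2.1498 rad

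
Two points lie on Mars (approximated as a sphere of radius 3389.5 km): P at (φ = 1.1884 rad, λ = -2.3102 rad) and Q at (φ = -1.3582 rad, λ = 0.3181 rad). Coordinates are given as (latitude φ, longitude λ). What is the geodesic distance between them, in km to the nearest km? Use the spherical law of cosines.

9896 km

In radians: φ₁ = 1.1884, φ₂ = -1.3582, Δλ = 150.590° = 2.6283 rad.
cos c = sin φ₁ sin φ₂ + cos φ₁ cos φ₂ cos Δλ = (0.9278)(-0.9775) + (0.3731)(0.2110)(-0.8711) = -0.97547,
so c = arccos(-0.97547) = 2.91965 rad.
Distance = R·c = 3389.5 × 2.9197 ≈ 9896 km.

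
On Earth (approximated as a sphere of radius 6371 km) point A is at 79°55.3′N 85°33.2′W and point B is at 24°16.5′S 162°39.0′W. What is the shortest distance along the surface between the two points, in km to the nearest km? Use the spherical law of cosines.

12416 km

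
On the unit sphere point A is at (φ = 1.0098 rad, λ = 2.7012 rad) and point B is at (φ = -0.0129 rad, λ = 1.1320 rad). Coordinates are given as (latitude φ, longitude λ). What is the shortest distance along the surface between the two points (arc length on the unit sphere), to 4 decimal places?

In radians: φ₁ = 1.0098, φ₂ = -0.0129, Δλ = -89.909° = -1.5692 rad.
cos c = sin φ₁ sin φ₂ + cos φ₁ cos φ₂ cos Δλ = (0.8467)(-0.0129) + (0.5320)(0.9999)(0.0016) = -0.01007,
so c = arccos(-0.01007) = 1.58087 rad.
On the unit sphere the arc length equals the central angle: 1.5809.

1.5809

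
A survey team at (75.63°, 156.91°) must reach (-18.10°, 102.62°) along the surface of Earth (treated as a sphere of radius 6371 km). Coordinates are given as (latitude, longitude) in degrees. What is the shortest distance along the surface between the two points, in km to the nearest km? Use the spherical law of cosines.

11052 km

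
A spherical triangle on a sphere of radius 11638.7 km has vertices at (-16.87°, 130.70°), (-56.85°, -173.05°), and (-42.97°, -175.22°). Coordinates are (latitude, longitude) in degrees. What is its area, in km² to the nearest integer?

15873388 km²

Side lengths (central angles): a = 0.2434, b = 0.9165, c = 1.0078 rad; semiperimeter s = 1.0839.
By l'Huilier's theorem, tan(E/4) = √[tan(s/2) tan((s−a)/2) tan((s−b)/2) tan((s−c)/2)], giving spherical excess E = 0.1172 rad.
Area = E·R² = 0.1172 × (11638.7)² ≈ 15873388 km².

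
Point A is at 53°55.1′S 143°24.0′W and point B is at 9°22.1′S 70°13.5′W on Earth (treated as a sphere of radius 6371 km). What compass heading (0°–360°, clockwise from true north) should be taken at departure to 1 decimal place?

With φ₁ = -0.9411, φ₂ = -0.1635, Δλ = 1.2771 rad, the forward-azimuth formula gives
θ = atan2( sin Δλ cos φ₂ , cos φ₁ sin φ₂ − sin φ₁ cos φ₂ cos Δλ ) = atan2(0.9444, 0.1349) = 81.87°.
So the initial bearing is 81.9°.

81.9°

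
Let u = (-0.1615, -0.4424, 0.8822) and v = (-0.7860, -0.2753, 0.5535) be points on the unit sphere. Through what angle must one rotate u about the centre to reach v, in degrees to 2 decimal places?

u·v = 0.7370; |u| = 1.0000, |v| = 1.0000.
cos θ = (u·v)/(|u||v|) = 0.7370, so θ = 42.52°.

42.52°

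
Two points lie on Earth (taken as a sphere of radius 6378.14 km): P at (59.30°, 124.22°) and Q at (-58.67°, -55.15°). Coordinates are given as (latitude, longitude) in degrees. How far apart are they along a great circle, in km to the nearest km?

With latitudes φ₁ = 59.300°, φ₂ = -58.670° and longitude difference Δλ = -179.370°:
cos c = sin φ₁ sin φ₂ + cos φ₁ cos φ₂ cos Δλ = (0.8599)(-0.8542) + (0.5105)(0.5200)(-0.9999) = -0.99992,
so c = arccos(-0.99992) = 3.12922 rad.
Distance = R·c = 6378.14 × 3.1292 ≈ 19959 km.

19959 km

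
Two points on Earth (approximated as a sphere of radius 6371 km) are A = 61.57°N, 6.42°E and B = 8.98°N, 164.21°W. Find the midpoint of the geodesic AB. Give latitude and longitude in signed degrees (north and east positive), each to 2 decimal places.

63.17°, -155.70°

Central angle δ = 1.9036 rad. Interpolating on the sphere with fraction f = 0.5:
P = [sin((1−f)δ)·A + sin(fδ)·B] / sin δ = 0.8618·A + 0.8618·B in Cartesian coordinates,
giving P = (-0.4114, -0.1857, 0.8923), i.e. latitude 63.17°, longitude -155.70°.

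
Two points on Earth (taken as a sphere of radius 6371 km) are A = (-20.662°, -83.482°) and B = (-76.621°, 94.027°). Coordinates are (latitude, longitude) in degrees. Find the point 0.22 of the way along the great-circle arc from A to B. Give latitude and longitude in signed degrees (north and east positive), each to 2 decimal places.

-38.86°, -83.25°

Central angle δ = 1.4435 rad. Interpolating on the sphere with fraction f = 0.22:
P = [sin((1−f)δ)·A + sin(fδ)·B] / sin δ = 0.9100·A + 0.3148·B in Cartesian coordinates,
giving P = (0.0915, -0.7733, -0.6274), i.e. latitude -38.86°, longitude -83.25°.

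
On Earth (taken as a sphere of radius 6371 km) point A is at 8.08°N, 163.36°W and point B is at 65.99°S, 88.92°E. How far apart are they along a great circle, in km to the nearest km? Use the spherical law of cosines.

With latitudes φ₁ = 8.080°, φ₂ = -65.990° and longitude difference Δλ = -107.720°:
cos c = sin φ₁ sin φ₂ + cos φ₁ cos φ₂ cos Δλ = (0.1406)(-0.9135) + (0.9901)(0.4069)(-0.3044) = -0.25101,
so c = arccos(-0.25101) = 1.82452 rad.
Distance = R·c = 6371 × 1.8245 ≈ 11624 km.

11624 km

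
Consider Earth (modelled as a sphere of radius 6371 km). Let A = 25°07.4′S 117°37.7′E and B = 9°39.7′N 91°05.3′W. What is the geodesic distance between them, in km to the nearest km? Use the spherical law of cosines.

With latitudes φ₁ = -25.123°, φ₂ = 9.662° and longitude difference Δλ = 151.283°:
cos c = sin φ₁ sin φ₂ + cos φ₁ cos φ₂ cos Δλ = (-0.4246)(0.1678) + (0.9054)(0.9858)(-0.8770) = -0.85403,
so c = arccos(-0.85403) = 2.59448 rad.
Distance = R·c = 6371 × 2.5945 ≈ 16529 km.

16529 km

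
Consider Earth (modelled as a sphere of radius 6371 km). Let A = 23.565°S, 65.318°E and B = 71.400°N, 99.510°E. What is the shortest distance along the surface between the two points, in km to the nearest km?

10884 km

With latitudes φ₁ = -23.565°, φ₂ = 71.400° and longitude difference Δλ = 34.192°:
Haversine: a = sin²(Δφ/2) + cos φ₁ cos φ₂ sin²(Δλ/2) = 0.5433 + (0.9166)(0.3190)(0.0864) = 0.56854.
Central angle c = 2·arcsin(√a) = 1.70831 rad.
Distance = R·c = 6371 × 1.7083 ≈ 10884 km.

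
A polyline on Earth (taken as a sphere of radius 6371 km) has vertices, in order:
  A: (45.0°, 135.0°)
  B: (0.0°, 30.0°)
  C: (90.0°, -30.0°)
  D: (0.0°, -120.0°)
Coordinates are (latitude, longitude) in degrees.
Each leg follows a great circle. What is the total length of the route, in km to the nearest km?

31195 km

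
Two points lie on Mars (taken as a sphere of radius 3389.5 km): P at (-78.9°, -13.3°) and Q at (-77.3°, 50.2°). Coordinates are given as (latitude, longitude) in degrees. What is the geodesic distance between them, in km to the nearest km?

Let φ₁ = -1.3771 rad, φ₂ = -1.3491 rad, and Δλ = 1.1083 rad.
Haversine: a = sin²(Δφ/2) + cos φ₁ cos φ₂ sin²(Δλ/2) = 0.0002 + (0.1925)(0.2198)(0.2769) = 0.01191.
Central angle c = 2·arcsin(√a) = 0.21875 rad.
Distance = R·c = 3389.5 × 0.2187 ≈ 741 km.

741 km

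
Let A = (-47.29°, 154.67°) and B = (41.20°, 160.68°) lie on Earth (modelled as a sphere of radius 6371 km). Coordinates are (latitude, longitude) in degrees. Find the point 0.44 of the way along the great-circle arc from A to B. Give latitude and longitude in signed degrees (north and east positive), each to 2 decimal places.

The central angle between A and B is δ = 1.5472 rad.
With f = 0.44, the slerp weights are sin((1−f)δ)/sin δ = 0.7623 and sin(fδ)/sin δ = 0.6296.
Weighted sum of the unit vectors: (0.7623)·(-0.6131,0.2902,-0.7348) + (0.6296)·(-0.7100,0.2489,0.6587) = (-0.9143, 0.3779, -0.1454).
Converting back: φ = atan2(z, √(x²+y²)) = -8.36°, λ = atan2(y, x) = 157.54°.

-8.36°, 157.54°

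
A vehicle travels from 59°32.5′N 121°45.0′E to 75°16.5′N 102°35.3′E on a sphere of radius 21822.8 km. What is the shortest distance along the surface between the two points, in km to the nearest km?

6542 km

With latitudes φ₁ = 59.542°, φ₂ = 75.275° and longitude difference Δλ = -19.162°:
cos c = sin φ₁ sin φ₂ + cos φ₁ cos φ₂ cos Δλ = (0.8620)(0.9672) + (0.5069)(0.2542)(0.9446) = 0.95540,
so c = arccos(0.95540) = 0.29980 rad.
Distance = R·c = 21822.8 × 0.2998 ≈ 6542 km.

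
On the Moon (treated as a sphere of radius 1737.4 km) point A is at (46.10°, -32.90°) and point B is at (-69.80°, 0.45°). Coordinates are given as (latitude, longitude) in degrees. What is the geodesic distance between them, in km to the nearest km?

3591 km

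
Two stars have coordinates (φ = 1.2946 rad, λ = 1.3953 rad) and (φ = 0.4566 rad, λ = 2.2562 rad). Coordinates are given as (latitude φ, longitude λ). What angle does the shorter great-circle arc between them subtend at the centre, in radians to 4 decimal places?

Let φ₁ = 1.2946 rad, φ₂ = 0.4566 rad, and Δλ = 0.8609 rad.
Haversine: a = sin²(Δφ/2) + cos φ₁ cos φ₂ sin²(Δλ/2) = 0.1655 + (0.2727)(0.8976)(0.1741) = 0.20814.
Central angle c = 2·arcsin(√a) = 0.94750 rad.
So the angular separation is 0.9475 rad.

0.9475 rad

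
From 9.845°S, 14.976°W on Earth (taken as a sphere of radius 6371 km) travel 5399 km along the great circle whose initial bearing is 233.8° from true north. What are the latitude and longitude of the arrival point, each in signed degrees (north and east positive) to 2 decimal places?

Angular distance δ = d/R = 5399/6371 = 0.84743 rad; initial bearing θ = 4.0806 rad.
sin φ₂ = sin φ₁ cos δ + cos φ₁ sin δ cos θ = (-0.1710)(0.6619) + (0.9853)(0.7496)(-0.5906) = -0.5494, so φ₂ = -33.32°.
Δλ = atan2(sin θ sin δ cos φ₁, cos δ − sin φ₁ sin φ₂) = atan2(-0.5960, 0.5680) = -46.378°.
λ₂ = -14.976° − 46.378° = -61.35°.

-33.32°, -61.35°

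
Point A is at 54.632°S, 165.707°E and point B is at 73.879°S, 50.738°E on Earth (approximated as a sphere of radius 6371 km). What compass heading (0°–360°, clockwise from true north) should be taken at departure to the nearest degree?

201°

Δλ = -114.969° = -2.0066 rad.
y = sin Δλ · cos φ₂ = (-0.9065)(0.2777) = -0.2517
x = cos φ₁ sin φ₂ − sin φ₁ cos φ₂ cos Δλ = (0.5788)(-0.9607) − (-0.8155)(0.2777)(-0.4221) = -0.6516
θ = atan2(y, x) = -158.88°; adding 360° gives 201°.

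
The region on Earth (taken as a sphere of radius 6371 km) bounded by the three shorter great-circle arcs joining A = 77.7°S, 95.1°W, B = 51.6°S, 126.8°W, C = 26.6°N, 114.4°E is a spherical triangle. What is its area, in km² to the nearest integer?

41743773 km²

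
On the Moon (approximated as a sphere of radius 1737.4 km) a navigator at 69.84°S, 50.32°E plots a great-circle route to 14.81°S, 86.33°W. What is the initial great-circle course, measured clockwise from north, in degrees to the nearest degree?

222°

With φ₁ = -1.2189, φ₂ = -0.2585, Δλ = -2.3850 rad, the forward-azimuth formula gives
θ = atan2( sin Δλ cos φ₂ , cos φ₁ sin φ₂ − sin φ₁ cos φ₂ cos Δλ ) = atan2(-0.6636, -0.7480) = -138.42°.
Adding 360° brings this into [0°, 360°): 222°.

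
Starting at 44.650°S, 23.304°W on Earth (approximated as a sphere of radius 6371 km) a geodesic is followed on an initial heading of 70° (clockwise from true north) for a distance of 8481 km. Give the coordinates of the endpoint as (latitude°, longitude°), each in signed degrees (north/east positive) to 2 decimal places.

Angular distance δ = d/R = 8481/6371 = 1.33119 rad; initial bearing θ = 1.2217 rad.
sin φ₂ = sin φ₁ cos δ + cos φ₁ sin δ cos θ = (-0.7028)(0.2373) + (0.7114)(0.9714)(0.3420) = 0.0696, so φ₂ = 3.99°.
Δλ = atan2(sin θ sin δ cos φ₁, cos δ − sin φ₁ sin φ₂) = atan2(0.6494, 0.2862) = 66.215°.
λ₂ = -23.304° + 66.215° = 42.91°.

3.99°, 42.91°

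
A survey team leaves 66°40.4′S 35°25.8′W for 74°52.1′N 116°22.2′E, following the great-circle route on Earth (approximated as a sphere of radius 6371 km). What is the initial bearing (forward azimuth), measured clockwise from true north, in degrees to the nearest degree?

36°

Δλ = 151.800° = 2.6494 rad.
y = sin Δλ · cos φ₂ = (0.4726)(0.2610) = 0.1234
x = cos φ₁ sin φ₂ − sin φ₁ cos φ₂ cos Δλ = (0.3960)(0.9653) − (-0.9183)(0.2610)(-0.8813) = 0.1710
θ = atan2(y, x) = 35.81°, so the bearing is 36°.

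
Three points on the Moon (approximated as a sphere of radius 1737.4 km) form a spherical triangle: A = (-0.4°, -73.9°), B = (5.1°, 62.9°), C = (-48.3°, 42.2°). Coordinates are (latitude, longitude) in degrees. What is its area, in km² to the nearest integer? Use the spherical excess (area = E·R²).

Side lengths (central angles): a = 0.9843, b = 1.8624, c = 2.3843 rad; semiperimeter s = 2.6155.
By l'Huilier's theorem, tan(E/4) = √[tan(s/2) tan((s−a)/2) tan((s−b)/2) tan((s−c)/2)], giving spherical excess E = 1.6094 rad.
Area = E·R² = 1.6094 × (1737.4)² ≈ 4857993 km².

4857993 km²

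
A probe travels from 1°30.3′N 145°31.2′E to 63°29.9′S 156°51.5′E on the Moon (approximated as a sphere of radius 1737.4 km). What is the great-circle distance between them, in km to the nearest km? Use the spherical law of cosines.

1988 km

In radians: φ₁ = 0.0263, φ₂ = -1.1083, Δλ = 11.338° = 0.1979 rad.
cos c = sin φ₁ sin φ₂ + cos φ₁ cos φ₂ cos Δλ = (0.0263)(-0.8949) + (0.9997)(0.4462)(0.9805) = 0.41386,
so c = arccos(0.41386) = 1.14411 rad.
Distance = R·c = 1737.4 × 1.1441 ≈ 1988 km.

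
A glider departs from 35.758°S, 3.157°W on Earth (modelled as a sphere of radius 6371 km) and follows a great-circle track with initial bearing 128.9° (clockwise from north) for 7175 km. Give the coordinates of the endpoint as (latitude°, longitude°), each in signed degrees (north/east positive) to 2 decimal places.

Angular distance δ = d/R = 7175/6371 = 1.12620 rad; initial bearing θ = 2.2497 rad.
sin φ₂ = sin φ₁ cos δ + cos φ₁ sin δ cos θ = (-0.5844)(0.4301) + (0.8115)(0.9028)(-0.6280) = -0.7114, so φ₂ = -45.35°.
Δλ = atan2(sin θ sin δ cos φ₁, cos δ − sin φ₁ sin φ₂) = atan2(0.5701, 0.0144) = 88.554°.
λ₂ = -3.157° + 88.554° = 85.40°.

-45.35°, 85.40°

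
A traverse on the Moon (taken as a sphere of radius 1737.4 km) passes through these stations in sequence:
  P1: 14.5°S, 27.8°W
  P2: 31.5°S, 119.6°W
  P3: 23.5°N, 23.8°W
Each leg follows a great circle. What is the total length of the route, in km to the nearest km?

5782 km

Leg P1→P2: central angle 1.4657 rad, distance 2546.5 km.
Leg P2→P3: central angle 1.8623 rad, distance 3235.5 km.
Total: 2546.5 + 3235.5 ≈ 5782 km.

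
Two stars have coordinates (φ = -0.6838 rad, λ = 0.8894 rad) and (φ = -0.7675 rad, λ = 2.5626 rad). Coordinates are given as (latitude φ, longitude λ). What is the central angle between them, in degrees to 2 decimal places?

67.57°

Let φ₁ = -0.6838 rad, φ₂ = -0.7675 rad, and Δλ = 1.6732 rad.
cos c = sin φ₁ sin φ₂ + cos φ₁ cos φ₂ cos Δλ = (-0.6317)(-0.6943) + (0.7752)(0.7196)(-0.1022) = 0.38162,
so c = arccos(0.38162) = 1.17925 rad.
So the angular separation is 67.57°.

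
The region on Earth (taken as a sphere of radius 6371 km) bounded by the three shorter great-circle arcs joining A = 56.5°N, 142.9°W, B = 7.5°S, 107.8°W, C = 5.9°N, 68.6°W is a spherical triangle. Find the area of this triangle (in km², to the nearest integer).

21200171 km²

Side lengths (central angles): a = 0.7215, b = 1.3343, c = 1.2251 rad; semiperimeter s = 1.6404.
By l'Huilier's theorem, tan(E/4) = √[tan(s/2) tan((s−a)/2) tan((s−b)/2) tan((s−c)/2)], giving spherical excess E = 0.5223 rad.
Area = E·R² = 0.5223 × (6371)² ≈ 21200171 km².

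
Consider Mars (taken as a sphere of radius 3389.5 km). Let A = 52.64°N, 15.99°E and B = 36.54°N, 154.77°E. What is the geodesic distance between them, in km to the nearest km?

Let φ₁ = 0.9187 rad, φ₂ = 0.6377 rad, and Δλ = 2.4222 rad.
Haversine: a = sin²(Δφ/2) + cos φ₁ cos φ₂ sin²(Δλ/2) = 0.0196 + (0.6068)(0.8034)(0.8761) = 0.44675.
Central angle c = 2·arcsin(√a) = 1.46408 rad.
Distance = R·c = 3389.5 × 1.4641 ≈ 4963 km.

4963 km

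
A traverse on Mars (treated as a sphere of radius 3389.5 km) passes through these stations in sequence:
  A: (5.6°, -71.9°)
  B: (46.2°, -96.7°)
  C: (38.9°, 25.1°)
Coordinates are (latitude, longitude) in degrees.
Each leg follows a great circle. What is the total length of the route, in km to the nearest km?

7463 km

Leg A→B: central angle 0.8013 rad, distance 2716.1 km.
Leg B→C: central angle 1.4006 rad, distance 4747.3 km.
Total: 2716.1 + 4747.3 ≈ 7463 km.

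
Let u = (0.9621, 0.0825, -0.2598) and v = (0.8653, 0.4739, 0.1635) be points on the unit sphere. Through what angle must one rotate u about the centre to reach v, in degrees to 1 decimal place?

u·v = 0.8291; |u| = 1.0000, |v| = 1.0000.
cos θ = (u·v)/(|u||v|) = 0.8291, so θ = 34.0°.

34.0°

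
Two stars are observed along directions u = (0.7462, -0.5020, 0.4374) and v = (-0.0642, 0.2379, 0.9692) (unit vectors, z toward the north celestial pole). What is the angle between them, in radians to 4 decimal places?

u·v = 0.2566; |u| = 1.0001, |v| = 1.0000.
cos θ = (u·v)/(|u||v|) = 0.2566, so θ = 1.3113 rad.

1.3113 rad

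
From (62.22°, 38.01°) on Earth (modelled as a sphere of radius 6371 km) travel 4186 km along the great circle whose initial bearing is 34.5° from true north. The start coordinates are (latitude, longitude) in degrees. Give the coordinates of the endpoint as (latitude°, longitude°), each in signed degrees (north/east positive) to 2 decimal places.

Angular distance δ = d/R = 4186/6371 = 0.65704 rad; initial bearing θ = 0.6021 rad.
sin φ₂ = sin φ₁ cos δ + cos φ₁ sin δ cos θ = (0.8847)(0.7918) + (0.4661)(0.6108)(0.8241) = 0.9351, so φ₂ = 69.25°.
Δλ = atan2(sin θ sin δ cos φ₁, cos δ − sin φ₁ sin φ₂) = atan2(0.1612, -0.0356) = 102.438°.
λ₂ = 38.010° + 102.438° = 140.45°.

69.25°, 140.45°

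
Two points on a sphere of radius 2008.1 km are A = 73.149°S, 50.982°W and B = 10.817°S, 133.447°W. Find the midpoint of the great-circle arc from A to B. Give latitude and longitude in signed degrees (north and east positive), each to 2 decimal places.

-47.20°, -117.72°

The central angle between A and B is δ = 1.3521 rad.
With f = 0.5, the slerp weights are sin((1−f)δ)/sin δ = 0.6410 and sin(fδ)/sin δ = 0.6410.
Weighted sum of the unit vectors: (0.6410)·(0.1825,-0.2252,-0.9571) + (0.6410)·(-0.6755,-0.7131,-0.1877) = (-0.3160, -0.6015, -0.7338).
Converting back: φ = atan2(z, √(x²+y²)) = -47.20°, λ = atan2(y, x) = -117.72°.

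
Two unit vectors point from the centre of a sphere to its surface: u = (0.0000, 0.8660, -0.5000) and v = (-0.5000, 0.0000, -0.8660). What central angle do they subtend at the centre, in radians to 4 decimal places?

1.1230 rad

u·v = 0.4330; |u| = 1.0000, |v| = 1.0000.
cos θ = (u·v)/(|u||v|) = 0.4330, so θ = 1.1230 rad.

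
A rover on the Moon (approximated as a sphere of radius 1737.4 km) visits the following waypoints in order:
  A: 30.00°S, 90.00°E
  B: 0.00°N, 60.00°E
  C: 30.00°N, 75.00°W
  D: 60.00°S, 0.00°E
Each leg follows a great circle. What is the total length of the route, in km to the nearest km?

Leg A→B: central angle 0.7227 rad, distance 1255.7 km.
Leg B→C: central angle 2.2299 rad, distance 3874.1 km.
Leg C→D: central angle 1.8975 rad, distance 3296.7 km.
Total: 1255.7 + 3874.1 + 3296.7 ≈ 8427 km.

8427 km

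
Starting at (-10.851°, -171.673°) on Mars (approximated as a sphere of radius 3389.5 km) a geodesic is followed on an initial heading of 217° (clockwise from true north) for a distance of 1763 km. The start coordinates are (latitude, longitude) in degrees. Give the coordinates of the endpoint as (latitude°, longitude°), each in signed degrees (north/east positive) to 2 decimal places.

Angular distance δ = d/R = 1763/3389.5 = 0.52014 rad; initial bearing θ = 3.7874 rad.
sin φ₂ = sin φ₁ cos δ + cos φ₁ sin δ cos θ = (-0.1883)(0.8678) + (0.9821)(0.4970)(-0.7986) = -0.5532, so φ₂ = -33.59°.
Δλ = atan2(sin θ sin δ cos φ₁, cos δ − sin φ₁ sin φ₂) = atan2(-0.2938, 0.7636) = -21.041°.
λ₂ = -171.673° − 21.041° = -192.71° → 167.29° after wrapping to (−180°, 180°].

-33.59°, 167.29°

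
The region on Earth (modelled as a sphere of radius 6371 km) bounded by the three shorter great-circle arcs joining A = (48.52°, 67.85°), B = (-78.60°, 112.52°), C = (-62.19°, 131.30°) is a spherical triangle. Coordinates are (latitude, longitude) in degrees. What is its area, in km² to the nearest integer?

Side lengths (central angles): a = 0.3033, b = 2.1230, c = 2.2670 rad; semiperimeter s = 2.3466.
By l'Huilier's theorem, tan(E/4) = √[tan(s/2) tan((s−a)/2) tan((s−b)/2) tan((s−c)/2)], giving spherical excess E = 0.5248 rad.
Area = E·R² = 0.5248 × (6371)² ≈ 21303036 km².

21303036 km²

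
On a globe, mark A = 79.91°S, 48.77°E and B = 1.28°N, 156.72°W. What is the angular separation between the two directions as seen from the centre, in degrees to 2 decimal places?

With latitudes φ₁ = -79.910°, φ₂ = 1.280° and longitude difference Δλ = 154.510°:
cos c = sin φ₁ sin φ₂ + cos φ₁ cos φ₂ cos Δλ = (-0.9845)(0.0223) + (0.1752)(0.9998)(-0.9027) = -0.18009,
so c = arccos(-0.18009) = 1.75188 rad.
So the angular separation is 100.38°.

100.38°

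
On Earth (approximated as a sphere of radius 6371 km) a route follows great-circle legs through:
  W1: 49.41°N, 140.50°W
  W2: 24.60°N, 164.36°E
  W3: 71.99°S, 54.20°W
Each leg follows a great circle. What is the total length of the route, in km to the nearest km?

Leg W1→W2: central angle 0.8576 rad, distance 5463.8 km.
Leg W2→W3: central angle 2.2341 rad, distance 14233.3 km.
Total: 5463.8 + 14233.3 ≈ 19697 km.

19697 km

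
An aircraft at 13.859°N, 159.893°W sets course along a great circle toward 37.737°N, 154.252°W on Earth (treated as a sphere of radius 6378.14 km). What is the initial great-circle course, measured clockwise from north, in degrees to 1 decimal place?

10.8°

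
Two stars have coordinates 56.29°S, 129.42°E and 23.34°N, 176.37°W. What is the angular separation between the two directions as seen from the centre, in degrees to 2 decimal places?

Let φ₁ = -0.9824 rad, φ₂ = 0.4074 rad, and Δλ = 0.9461 rad.
Haversine: a = sin²(Δφ/2) + cos φ₁ cos φ₂ sin²(Δλ/2) = 0.4100 + (0.5550)(0.9182)(0.2076) = 0.51578.
Central angle c = 2·arcsin(√a) = 1.60236 rad.
So the angular separation is 91.81°.

91.81°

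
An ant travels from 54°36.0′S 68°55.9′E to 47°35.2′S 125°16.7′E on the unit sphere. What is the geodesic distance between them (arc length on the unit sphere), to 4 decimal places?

0.6123

Let φ₁ = -0.9529 rad, φ₂ = -0.8305 rad, and Δλ = 0.9834 rad.
cos c = sin φ₁ sin φ₂ + cos φ₁ cos φ₂ cos Δλ = (-0.8151)(-0.7383) + (0.5793)(0.6745)(0.5542) = 0.81833,
so c = arccos(0.81833) = 0.61230 rad.
On the unit sphere the arc length equals the central angle: 0.6123.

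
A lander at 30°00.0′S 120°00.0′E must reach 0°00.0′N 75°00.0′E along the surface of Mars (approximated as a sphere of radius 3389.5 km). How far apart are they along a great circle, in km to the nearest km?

3090 km

With latitudes φ₁ = -30.000°, φ₂ = 0.000° and longitude difference Δλ = -45.000°:
cos c = sin φ₁ sin φ₂ + cos φ₁ cos φ₂ cos Δλ = (-0.5000)(0.0000) + (0.8660)(1.0000)(0.7071) = 0.61237,
so c = arccos(0.61237) = 0.91174 rad.
Distance = R·c = 3389.5 × 0.9117 ≈ 3090 km.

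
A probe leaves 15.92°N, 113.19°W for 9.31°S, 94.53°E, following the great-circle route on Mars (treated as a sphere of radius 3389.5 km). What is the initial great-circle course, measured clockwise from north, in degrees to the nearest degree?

With φ₁ = 0.2779, φ₂ = -0.1625, Δλ = -2.6578 rad, the forward-azimuth formula gives
θ = atan2( sin Δλ cos φ₂ , cos φ₁ sin φ₂ − sin φ₁ cos φ₂ cos Δλ ) = atan2(-0.4590, 0.0840) = -79.62°.
Adding 360° brings this into [0°, 360°): 280°.

280°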